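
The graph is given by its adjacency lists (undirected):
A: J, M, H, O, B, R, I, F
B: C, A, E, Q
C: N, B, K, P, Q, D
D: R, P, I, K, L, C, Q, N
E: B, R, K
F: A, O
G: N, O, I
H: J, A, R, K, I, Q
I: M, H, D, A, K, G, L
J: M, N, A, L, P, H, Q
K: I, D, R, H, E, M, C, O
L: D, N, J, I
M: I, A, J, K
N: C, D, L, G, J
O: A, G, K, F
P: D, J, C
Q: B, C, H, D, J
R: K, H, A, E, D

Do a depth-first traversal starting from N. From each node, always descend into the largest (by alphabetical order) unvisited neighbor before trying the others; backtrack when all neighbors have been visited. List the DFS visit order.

N, L, J, Q, H, R, K, O, G, I, M, A, F, B, E, C, P, D

Visit N
N → L
L → J
J → Q
Q → H
H → R
R → K
K → O
O → G
G → I
I → M
M → A
A → F
A → B
B → E
B → C
C → P
P → D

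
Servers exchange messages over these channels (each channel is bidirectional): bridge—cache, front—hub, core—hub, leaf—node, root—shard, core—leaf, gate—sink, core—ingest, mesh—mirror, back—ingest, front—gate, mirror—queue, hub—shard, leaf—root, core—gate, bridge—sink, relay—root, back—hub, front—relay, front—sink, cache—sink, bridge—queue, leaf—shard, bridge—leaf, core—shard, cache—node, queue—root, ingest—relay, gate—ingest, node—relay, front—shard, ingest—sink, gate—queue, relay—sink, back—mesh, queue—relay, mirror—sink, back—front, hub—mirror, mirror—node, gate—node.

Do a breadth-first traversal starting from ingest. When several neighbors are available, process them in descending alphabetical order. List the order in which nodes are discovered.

Visit ingest; enqueue sink, relay, gate, core, back → queue [sink, relay, gate, core, back]
Visit sink; enqueue mirror, front, cache, bridge → queue [relay, gate, core, back, mirror, front, cache, bridge]
Visit relay; enqueue root, queue, node → queue [gate, core, back, mirror, front, cache, bridge, root, queue, node]
Visit gate → queue [core, back, mirror, front, cache, bridge, root, queue, node]
Visit core; enqueue shard, leaf, hub → queue [back, mirror, front, cache, bridge, root, queue, node, shard, leaf, hub]
Visit back; enqueue mesh → queue [mirror, front, cache, bridge, root, queue, node, shard, leaf, hub, mesh]
Visit mirror → queue [front, cache, bridge, root, queue, node, shard, leaf, hub, mesh]
Visit front → queue [cache, bridge, root, queue, node, shard, leaf, hub, mesh]
Visit cache → queue [bridge, root, queue, node, shard, leaf, hub, mesh]
Visit bridge → queue [root, queue, node, shard, leaf, hub, mesh]
Visit root → queue [queue, node, shard, leaf, hub, mesh]
Visit queue → queue [node, shard, leaf, hub, mesh]
Visit node → queue [shard, leaf, hub, mesh]
Visit shard → queue [leaf, hub, mesh]
Visit leaf → queue [hub, mesh]
Visit hub → queue [mesh]
Visit mesh → queue []

ingest -> sink -> relay -> gate -> core -> back -> mirror -> front -> cache -> bridge -> root -> queue -> node -> shard -> leaf -> hub -> mesh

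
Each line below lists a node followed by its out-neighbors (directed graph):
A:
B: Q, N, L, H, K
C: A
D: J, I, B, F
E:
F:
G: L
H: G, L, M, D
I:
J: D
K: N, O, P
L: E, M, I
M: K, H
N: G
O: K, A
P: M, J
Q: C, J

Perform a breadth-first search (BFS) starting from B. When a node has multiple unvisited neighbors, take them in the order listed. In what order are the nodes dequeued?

B Q N L H K C J G E M I D O P A F

Visit B; enqueue Q, N, L, H, K → queue [Q, N, L, H, K]
Visit Q; enqueue C, J → queue [N, L, H, K, C, J]
Visit N; enqueue G → queue [L, H, K, C, J, G]
Visit L; enqueue E, M, I → queue [H, K, C, J, G, E, M, I]
Visit H; enqueue D → queue [K, C, J, G, E, M, I, D]
Visit K; enqueue O, P → queue [C, J, G, E, M, I, D, O, P]
Visit C; enqueue A → queue [J, G, E, M, I, D, O, P, A]
Visit J → queue [G, E, M, I, D, O, P, A]
Visit G → queue [E, M, I, D, O, P, A]
Visit E → queue [M, I, D, O, P, A]
Visit M → queue [I, D, O, P, A]
Visit I → queue [D, O, P, A]
Visit D; enqueue F → queue [O, P, A, F]
Visit O → queue [P, A, F]
Visit P → queue [A, F]
Visit A → queue [F]
Visit F → queue []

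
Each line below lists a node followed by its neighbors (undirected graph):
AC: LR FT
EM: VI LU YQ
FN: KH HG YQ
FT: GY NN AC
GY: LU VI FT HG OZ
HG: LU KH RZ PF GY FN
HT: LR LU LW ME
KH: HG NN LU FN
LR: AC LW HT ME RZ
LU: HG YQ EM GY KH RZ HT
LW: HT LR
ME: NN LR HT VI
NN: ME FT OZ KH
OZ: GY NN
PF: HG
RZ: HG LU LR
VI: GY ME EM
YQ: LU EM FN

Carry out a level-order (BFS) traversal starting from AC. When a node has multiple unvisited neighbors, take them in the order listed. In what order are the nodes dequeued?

Visit AC; enqueue LR, FT → queue [LR, FT]
Visit LR; enqueue LW, HT, ME, RZ → queue [FT, LW, HT, ME, RZ]
Visit FT; enqueue GY, NN → queue [LW, HT, ME, RZ, GY, NN]
Visit LW → queue [HT, ME, RZ, GY, NN]
Visit HT; enqueue LU → queue [ME, RZ, GY, NN, LU]
Visit ME; enqueue VI → queue [RZ, GY, NN, LU, VI]
Visit RZ; enqueue HG → queue [GY, NN, LU, VI, HG]
Visit GY; enqueue OZ → queue [NN, LU, VI, HG, OZ]
Visit NN; enqueue KH → queue [LU, VI, HG, OZ, KH]
Visit LU; enqueue YQ, EM → queue [VI, HG, OZ, KH, YQ, EM]
Visit VI → queue [HG, OZ, KH, YQ, EM]
Visit HG; enqueue PF, FN → queue [OZ, KH, YQ, EM, PF, FN]
Visit OZ → queue [KH, YQ, EM, PF, FN]
Visit KH → queue [YQ, EM, PF, FN]
Visit YQ → queue [EM, PF, FN]
Visit EM → queue [PF, FN]
Visit PF → queue [FN]
Visit FN → queue []

AC LR FT LW HT ME RZ GY NN LU VI HG OZ KH YQ EM PF FN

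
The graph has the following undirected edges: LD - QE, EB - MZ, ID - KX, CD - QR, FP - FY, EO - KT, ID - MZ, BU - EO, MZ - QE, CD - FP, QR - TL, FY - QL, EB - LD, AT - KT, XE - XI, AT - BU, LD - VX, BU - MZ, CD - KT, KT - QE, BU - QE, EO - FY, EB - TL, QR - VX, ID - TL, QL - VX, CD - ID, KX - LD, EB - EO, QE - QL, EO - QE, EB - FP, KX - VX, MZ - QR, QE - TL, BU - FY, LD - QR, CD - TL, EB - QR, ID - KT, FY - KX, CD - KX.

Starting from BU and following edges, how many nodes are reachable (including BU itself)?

BFS from BU visits: BU, AT, EO, FY, MZ, QE, KT, EB, FP, KX, QL, ID, QR, LD, TL, CD, VX
Reachable nodes: 17 of 19 total.

17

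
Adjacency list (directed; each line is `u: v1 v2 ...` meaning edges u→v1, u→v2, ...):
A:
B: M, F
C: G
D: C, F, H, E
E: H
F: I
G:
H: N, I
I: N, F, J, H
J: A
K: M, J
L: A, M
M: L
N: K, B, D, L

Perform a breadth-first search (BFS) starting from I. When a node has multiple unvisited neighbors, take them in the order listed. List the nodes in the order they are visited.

I → N → F → J → H → K → B → D → L → A → M → C → E → G

Visit I; enqueue N, F, J, H → queue [N, F, J, H]
Visit N; enqueue K, B, D, L → queue [F, J, H, K, B, D, L]
Visit F → queue [J, H, K, B, D, L]
Visit J; enqueue A → queue [H, K, B, D, L, A]
Visit H → queue [K, B, D, L, A]
Visit K; enqueue M → queue [B, D, L, A, M]
Visit B → queue [D, L, A, M]
Visit D; enqueue C, E → queue [L, A, M, C, E]
Visit L → queue [A, M, C, E]
Visit A → queue [M, C, E]
Visit M → queue [C, E]
Visit C; enqueue G → queue [E, G]
Visit E → queue [G]
Visit G → queue []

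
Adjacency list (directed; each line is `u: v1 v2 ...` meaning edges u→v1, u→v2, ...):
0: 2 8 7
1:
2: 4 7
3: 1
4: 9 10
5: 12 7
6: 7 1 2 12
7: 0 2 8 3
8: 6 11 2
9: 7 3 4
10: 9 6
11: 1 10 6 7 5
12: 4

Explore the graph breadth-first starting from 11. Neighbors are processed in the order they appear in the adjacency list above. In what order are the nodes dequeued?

Visit 11; enqueue 1, 10, 6, 7, 5 → queue [1, 10, 6, 7, 5]
Visit 1 → queue [10, 6, 7, 5]
Visit 10; enqueue 9 → queue [6, 7, 5, 9]
Visit 6; enqueue 2, 12 → queue [7, 5, 9, 2, 12]
Visit 7; enqueue 0, 8, 3 → queue [5, 9, 2, 12, 0, 8, 3]
Visit 5 → queue [9, 2, 12, 0, 8, 3]
Visit 9; enqueue 4 → queue [2, 12, 0, 8, 3, 4]
Visit 2 → queue [12, 0, 8, 3, 4]
Visit 12 → queue [0, 8, 3, 4]
Visit 0 → queue [8, 3, 4]
Visit 8 → queue [3, 4]
Visit 3 → queue [4]
Visit 4 → queue []

11 → 1 → 10 → 6 → 7 → 5 → 9 → 2 → 12 → 0 → 8 → 3 → 4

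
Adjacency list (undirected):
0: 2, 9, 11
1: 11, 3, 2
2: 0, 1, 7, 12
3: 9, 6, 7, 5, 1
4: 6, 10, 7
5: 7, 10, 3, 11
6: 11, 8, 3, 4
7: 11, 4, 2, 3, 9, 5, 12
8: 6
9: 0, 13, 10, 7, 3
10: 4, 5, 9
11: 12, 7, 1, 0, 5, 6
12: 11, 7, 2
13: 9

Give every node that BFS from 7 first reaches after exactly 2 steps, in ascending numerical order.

0, 1, 6, 10, 13

Level 0: 7
Level 1: 2, 3, 4, 5, 9, 11, 12
Level 2: 0, 1, 6, 10, 13
Level 3: 8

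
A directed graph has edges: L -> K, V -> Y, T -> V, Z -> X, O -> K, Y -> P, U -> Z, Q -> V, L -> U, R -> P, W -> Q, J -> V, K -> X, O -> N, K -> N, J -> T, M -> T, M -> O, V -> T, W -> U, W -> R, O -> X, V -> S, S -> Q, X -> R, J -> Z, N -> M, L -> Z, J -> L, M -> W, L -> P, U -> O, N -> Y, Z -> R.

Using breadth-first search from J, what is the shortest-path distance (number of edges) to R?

2

Level 0: J
Level 1: L, T, V, Z
Level 2: K, P, R, S, U, X, Y
Level 3: N, O, Q
Level 4: M
Level 5: W
R first appears at level 2.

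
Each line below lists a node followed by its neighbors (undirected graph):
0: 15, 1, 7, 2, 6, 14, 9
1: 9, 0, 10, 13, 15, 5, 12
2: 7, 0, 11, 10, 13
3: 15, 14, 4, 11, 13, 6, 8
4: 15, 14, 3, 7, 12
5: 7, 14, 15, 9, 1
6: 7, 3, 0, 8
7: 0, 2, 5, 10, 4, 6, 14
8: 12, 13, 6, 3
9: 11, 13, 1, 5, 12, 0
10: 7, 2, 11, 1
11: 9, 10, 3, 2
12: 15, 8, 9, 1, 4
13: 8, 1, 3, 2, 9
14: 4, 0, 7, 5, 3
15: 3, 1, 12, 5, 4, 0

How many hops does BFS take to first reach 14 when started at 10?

Level 0: 10
Level 1: 1, 2, 7, 11
Level 2: 0, 3, 4, 5, 6, 9, 12, 13, 14, 15
Level 3: 8
14 first appears at level 2.

2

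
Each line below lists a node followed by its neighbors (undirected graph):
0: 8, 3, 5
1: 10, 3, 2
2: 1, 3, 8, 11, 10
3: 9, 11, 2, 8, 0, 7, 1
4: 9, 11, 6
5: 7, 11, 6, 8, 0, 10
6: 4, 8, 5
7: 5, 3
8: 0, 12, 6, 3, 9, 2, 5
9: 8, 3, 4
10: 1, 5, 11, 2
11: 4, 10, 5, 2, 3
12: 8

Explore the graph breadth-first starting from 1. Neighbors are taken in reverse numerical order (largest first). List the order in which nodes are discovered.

1 10 3 2 11 5 9 8 7 0 4 6 12

Visit 1; enqueue 10, 3, 2 → queue [10, 3, 2]
Visit 10; enqueue 11, 5 → queue [3, 2, 11, 5]
Visit 3; enqueue 9, 8, 7, 0 → queue [2, 11, 5, 9, 8, 7, 0]
Visit 2 → queue [11, 5, 9, 8, 7, 0]
Visit 11; enqueue 4 → queue [5, 9, 8, 7, 0, 4]
Visit 5; enqueue 6 → queue [9, 8, 7, 0, 4, 6]
Visit 9 → queue [8, 7, 0, 4, 6]
Visit 8; enqueue 12 → queue [7, 0, 4, 6, 12]
Visit 7 → queue [0, 4, 6, 12]
Visit 0 → queue [4, 6, 12]
Visit 4 → queue [6, 12]
Visit 6 → queue [12]
Visit 12 → queue []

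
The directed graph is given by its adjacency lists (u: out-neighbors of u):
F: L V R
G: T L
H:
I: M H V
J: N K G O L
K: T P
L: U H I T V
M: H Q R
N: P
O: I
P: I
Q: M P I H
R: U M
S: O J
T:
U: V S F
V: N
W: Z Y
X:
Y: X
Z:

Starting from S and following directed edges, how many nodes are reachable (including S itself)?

17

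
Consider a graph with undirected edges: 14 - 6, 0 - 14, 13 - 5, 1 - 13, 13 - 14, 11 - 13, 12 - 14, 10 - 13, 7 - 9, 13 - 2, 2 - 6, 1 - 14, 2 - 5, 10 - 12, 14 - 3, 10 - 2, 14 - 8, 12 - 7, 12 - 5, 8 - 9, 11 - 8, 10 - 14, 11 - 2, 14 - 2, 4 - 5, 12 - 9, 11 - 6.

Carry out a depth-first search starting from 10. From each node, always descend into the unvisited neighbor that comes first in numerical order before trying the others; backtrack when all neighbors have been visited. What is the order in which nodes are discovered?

Visit 10
10 → 2
2 → 5
5 → 4
5 → 12
12 → 7
7 → 9
9 → 8
8 → 11
11 → 6
6 → 14
14 → 0
14 → 1
1 → 13
14 → 3

10 2 5 4 12 7 9 8 11 6 14 0 1 13 3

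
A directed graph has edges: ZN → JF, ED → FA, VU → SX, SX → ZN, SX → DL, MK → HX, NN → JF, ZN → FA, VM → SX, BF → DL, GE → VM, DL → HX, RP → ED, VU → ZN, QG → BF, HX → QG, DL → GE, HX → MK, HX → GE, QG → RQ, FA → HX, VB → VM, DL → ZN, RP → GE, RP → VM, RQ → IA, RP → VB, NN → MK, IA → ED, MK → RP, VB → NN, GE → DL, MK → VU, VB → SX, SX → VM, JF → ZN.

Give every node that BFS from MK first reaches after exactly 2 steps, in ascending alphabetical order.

Level 0: MK
Level 1: HX, RP, VU
Level 2: ED, GE, QG, SX, VB, VM, ZN
Level 3: BF, DL, FA, JF, NN, RQ
Level 4: IA

ED, GE, QG, SX, VB, VM, ZN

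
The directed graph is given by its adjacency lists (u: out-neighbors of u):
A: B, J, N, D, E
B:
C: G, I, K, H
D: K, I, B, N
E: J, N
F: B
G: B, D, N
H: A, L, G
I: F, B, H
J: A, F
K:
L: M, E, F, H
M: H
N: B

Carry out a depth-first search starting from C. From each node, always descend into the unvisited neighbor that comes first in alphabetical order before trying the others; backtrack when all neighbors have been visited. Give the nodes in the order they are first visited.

Visit C
C → G
G → B
G → D
D → I
I → F
I → H
H → A
A → E
E → J
E → N
H → L
L → M
D → K

C G B D I F H A E J N L M K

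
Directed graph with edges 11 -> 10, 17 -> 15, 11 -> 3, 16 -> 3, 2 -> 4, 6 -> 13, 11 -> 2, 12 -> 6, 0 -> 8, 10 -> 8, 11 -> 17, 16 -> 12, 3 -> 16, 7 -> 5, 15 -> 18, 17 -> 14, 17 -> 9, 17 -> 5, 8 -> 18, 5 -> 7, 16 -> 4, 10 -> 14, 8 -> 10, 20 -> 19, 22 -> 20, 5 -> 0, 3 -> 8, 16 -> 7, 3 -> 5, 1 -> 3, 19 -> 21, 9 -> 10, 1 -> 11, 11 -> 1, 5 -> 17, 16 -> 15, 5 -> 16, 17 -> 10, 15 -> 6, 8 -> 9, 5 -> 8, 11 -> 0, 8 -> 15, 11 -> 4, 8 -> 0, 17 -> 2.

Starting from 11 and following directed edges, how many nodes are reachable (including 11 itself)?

BFS from 11 visits: 11, 0, 1, 2, 3, 4, 10, 17, 8, 5, 16, 14, 9, 15, 18, 7, 12, 6, 13
Reachable nodes: 19 of 23 total.

19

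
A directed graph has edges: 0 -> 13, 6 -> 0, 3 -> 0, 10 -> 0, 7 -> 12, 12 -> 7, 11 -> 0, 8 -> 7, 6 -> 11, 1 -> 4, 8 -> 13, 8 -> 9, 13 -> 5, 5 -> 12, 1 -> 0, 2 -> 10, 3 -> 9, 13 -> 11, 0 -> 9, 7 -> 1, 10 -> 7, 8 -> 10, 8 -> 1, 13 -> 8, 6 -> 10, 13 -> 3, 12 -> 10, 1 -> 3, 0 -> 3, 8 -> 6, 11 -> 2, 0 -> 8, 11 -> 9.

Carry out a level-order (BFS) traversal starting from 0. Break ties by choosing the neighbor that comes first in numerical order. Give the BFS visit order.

Visit 0; enqueue 3, 8, 9, 13 → queue [3, 8, 9, 13]
Visit 3 → queue [8, 9, 13]
Visit 8; enqueue 1, 6, 7, 10 → queue [9, 13, 1, 6, 7, 10]
Visit 9 → queue [13, 1, 6, 7, 10]
Visit 13; enqueue 5, 11 → queue [1, 6, 7, 10, 5, 11]
Visit 1; enqueue 4 → queue [6, 7, 10, 5, 11, 4]
Visit 6 → queue [7, 10, 5, 11, 4]
Visit 7; enqueue 12 → queue [10, 5, 11, 4, 12]
Visit 10 → queue [5, 11, 4, 12]
Visit 5 → queue [11, 4, 12]
Visit 11; enqueue 2 → queue [4, 12, 2]
Visit 4 → queue [12, 2]
Visit 12 → queue [2]
Visit 2 → queue []

0 → 3 → 8 → 9 → 13 → 1 → 6 → 7 → 10 → 5 → 11 → 4 → 12 → 2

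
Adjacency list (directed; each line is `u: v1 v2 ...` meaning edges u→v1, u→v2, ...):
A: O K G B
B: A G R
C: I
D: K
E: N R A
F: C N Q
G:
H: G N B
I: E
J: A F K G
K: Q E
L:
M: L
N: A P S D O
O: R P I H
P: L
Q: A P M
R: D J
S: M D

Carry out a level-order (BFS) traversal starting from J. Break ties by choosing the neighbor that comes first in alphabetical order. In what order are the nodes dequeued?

Visit J; enqueue A, F, G, K → queue [A, F, G, K]
Visit A; enqueue B, O → queue [F, G, K, B, O]
Visit F; enqueue C, N, Q → queue [G, K, B, O, C, N, Q]
Visit G → queue [K, B, O, C, N, Q]
Visit K; enqueue E → queue [B, O, C, N, Q, E]
Visit B; enqueue R → queue [O, C, N, Q, E, R]
Visit O; enqueue H, I, P → queue [C, N, Q, E, R, H, I, P]
Visit C → queue [N, Q, E, R, H, I, P]
Visit N; enqueue D, S → queue [Q, E, R, H, I, P, D, S]
Visit Q; enqueue M → queue [E, R, H, I, P, D, S, M]
Visit E → queue [R, H, I, P, D, S, M]
Visit R → queue [H, I, P, D, S, M]
Visit H → queue [I, P, D, S, M]
Visit I → queue [P, D, S, M]
Visit P; enqueue L → queue [D, S, M, L]
Visit D → queue [S, M, L]
Visit S → queue [M, L]
Visit M → queue [L]
Visit L → queue []

J, A, F, G, K, B, O, C, N, Q, E, R, H, I, P, D, S, M, L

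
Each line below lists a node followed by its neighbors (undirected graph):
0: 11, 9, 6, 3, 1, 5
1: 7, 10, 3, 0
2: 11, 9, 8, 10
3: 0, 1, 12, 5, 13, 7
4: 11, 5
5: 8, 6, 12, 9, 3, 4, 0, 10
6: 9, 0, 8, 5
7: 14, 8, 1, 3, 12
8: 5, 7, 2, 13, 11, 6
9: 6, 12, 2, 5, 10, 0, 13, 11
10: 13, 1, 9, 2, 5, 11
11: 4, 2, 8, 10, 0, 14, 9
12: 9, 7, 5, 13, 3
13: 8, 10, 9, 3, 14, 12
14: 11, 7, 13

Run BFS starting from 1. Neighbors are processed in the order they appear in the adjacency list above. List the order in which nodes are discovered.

Visit 1; enqueue 7, 10, 3, 0 → queue [7, 10, 3, 0]
Visit 7; enqueue 14, 8, 12 → queue [10, 3, 0, 14, 8, 12]
Visit 10; enqueue 13, 9, 2, 5, 11 → queue [3, 0, 14, 8, 12, 13, 9, 2, 5, 11]
Visit 3 → queue [0, 14, 8, 12, 13, 9, 2, 5, 11]
Visit 0; enqueue 6 → queue [14, 8, 12, 13, 9, 2, 5, 11, 6]
Visit 14 → queue [8, 12, 13, 9, 2, 5, 11, 6]
Visit 8 → queue [12, 13, 9, 2, 5, 11, 6]
Visit 12 → queue [13, 9, 2, 5, 11, 6]
Visit 13 → queue [9, 2, 5, 11, 6]
Visit 9 → queue [2, 5, 11, 6]
Visit 2 → queue [5, 11, 6]
Visit 5; enqueue 4 → queue [11, 6, 4]
Visit 11 → queue [6, 4]
Visit 6 → queue [4]
Visit 4 → queue []

1 → 7 → 10 → 3 → 0 → 14 → 8 → 12 → 13 → 9 → 2 → 5 → 11 → 6 → 4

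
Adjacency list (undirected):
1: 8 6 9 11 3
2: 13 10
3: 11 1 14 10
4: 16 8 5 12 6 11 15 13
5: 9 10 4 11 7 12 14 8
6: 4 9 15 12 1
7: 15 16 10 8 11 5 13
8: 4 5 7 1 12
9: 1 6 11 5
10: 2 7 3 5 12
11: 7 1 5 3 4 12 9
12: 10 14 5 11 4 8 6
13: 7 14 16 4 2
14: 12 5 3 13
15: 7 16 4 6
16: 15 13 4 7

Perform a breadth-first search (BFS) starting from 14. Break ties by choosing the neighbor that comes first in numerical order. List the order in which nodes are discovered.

Visit 14; enqueue 3, 5, 12, 13 → queue [3, 5, 12, 13]
Visit 3; enqueue 1, 10, 11 → queue [5, 12, 13, 1, 10, 11]
Visit 5; enqueue 4, 7, 8, 9 → queue [12, 13, 1, 10, 11, 4, 7, 8, 9]
Visit 12; enqueue 6 → queue [13, 1, 10, 11, 4, 7, 8, 9, 6]
Visit 13; enqueue 2, 16 → queue [1, 10, 11, 4, 7, 8, 9, 6, 2, 16]
Visit 1 → queue [10, 11, 4, 7, 8, 9, 6, 2, 16]
Visit 10 → queue [11, 4, 7, 8, 9, 6, 2, 16]
Visit 11 → queue [4, 7, 8, 9, 6, 2, 16]
Visit 4; enqueue 15 → queue [7, 8, 9, 6, 2, 16, 15]
Visit 7 → queue [8, 9, 6, 2, 16, 15]
Visit 8 → queue [9, 6, 2, 16, 15]
Visit 9 → queue [6, 2, 16, 15]
Visit 6 → queue [2, 16, 15]
Visit 2 → queue [16, 15]
Visit 16 → queue [15]
Visit 15 → queue []

14 → 3 → 5 → 12 → 13 → 1 → 10 → 11 → 4 → 7 → 8 → 9 → 6 → 2 → 16 → 15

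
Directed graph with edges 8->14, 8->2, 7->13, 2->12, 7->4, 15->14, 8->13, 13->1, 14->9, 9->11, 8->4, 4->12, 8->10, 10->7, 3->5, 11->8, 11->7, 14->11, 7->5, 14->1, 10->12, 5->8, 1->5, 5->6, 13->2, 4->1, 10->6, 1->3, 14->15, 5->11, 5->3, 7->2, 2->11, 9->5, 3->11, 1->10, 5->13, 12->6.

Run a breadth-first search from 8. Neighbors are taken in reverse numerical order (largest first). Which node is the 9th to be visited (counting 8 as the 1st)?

9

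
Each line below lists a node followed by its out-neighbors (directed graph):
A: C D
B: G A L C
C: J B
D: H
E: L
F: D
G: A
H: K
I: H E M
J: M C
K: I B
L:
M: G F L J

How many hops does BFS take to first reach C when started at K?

2

Level 0: K
Level 1: B, I
Level 2: A, C, E, G, H, L, M
Level 3: D, F, J
C first appears at level 2.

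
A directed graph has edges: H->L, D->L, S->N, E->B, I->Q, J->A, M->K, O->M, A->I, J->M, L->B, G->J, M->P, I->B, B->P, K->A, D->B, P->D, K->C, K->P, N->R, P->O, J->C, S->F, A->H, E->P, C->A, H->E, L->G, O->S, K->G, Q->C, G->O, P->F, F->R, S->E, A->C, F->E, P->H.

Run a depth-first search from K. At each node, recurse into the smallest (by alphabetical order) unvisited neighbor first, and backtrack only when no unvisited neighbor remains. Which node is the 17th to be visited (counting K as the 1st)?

N

Visit K
K → A
A → C
A → H
H → E
E → B
B → P
P → D
D → L
L → G
G → J
J → M
G → O
O → S
S → F
F → R
S → N
A → I
I → Q

Visit order: K, A, C, H, E, B, P, D, L, G, J, M, O, S, F, R, N, I, Q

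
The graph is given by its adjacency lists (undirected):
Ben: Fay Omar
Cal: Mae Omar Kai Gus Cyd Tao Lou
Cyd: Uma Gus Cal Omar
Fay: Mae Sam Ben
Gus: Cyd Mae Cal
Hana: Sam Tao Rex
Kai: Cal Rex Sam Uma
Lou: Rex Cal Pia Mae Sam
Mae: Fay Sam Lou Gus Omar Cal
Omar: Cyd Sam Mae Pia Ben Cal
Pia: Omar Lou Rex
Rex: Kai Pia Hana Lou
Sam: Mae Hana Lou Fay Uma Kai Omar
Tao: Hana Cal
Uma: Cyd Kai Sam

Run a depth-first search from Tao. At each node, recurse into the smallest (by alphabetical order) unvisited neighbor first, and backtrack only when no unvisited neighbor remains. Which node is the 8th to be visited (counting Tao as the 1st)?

Visit Tao
Tao → Cal
Cal → Cyd
Cyd → Gus
Gus → Mae
Mae → Fay
Fay → Ben
Ben → Omar
Omar → Pia
Pia → Lou
Lou → Rex
Rex → Hana
Hana → Sam
Sam → Kai
Kai → Uma

Visit order: Tao, Cal, Cyd, Gus, Mae, Fay, Ben, Omar, Pia, Lou, Rex, Hana, Sam, Kai, Uma

Omar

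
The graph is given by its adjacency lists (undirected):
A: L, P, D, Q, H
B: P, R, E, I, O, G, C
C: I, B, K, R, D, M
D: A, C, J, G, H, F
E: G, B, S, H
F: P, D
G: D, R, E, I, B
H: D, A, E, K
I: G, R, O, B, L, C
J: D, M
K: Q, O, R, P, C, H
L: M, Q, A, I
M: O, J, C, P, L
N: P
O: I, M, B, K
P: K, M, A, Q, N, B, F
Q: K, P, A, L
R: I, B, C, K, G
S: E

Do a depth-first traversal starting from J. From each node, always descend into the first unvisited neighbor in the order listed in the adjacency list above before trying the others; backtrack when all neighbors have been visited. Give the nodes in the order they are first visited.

J → D → A → L → M → O → I → G → R → B → P → K → Q → C → H → E → S → N → F

Visit J
J → D
D → A
A → L
L → M
M → O
O → I
I → G
G → R
R → B
B → P
P → K
K → Q
K → C
K → H
H → E
E → S
P → N
P → F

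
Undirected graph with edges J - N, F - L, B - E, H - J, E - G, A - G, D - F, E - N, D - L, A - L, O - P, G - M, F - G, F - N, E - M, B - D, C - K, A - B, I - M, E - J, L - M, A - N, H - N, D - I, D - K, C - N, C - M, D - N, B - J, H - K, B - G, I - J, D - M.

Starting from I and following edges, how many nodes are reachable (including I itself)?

BFS from I visits: I, D, J, M, B, F, K, L, N, E, H, C, G, A
Reachable nodes: 14 of 16 total.

14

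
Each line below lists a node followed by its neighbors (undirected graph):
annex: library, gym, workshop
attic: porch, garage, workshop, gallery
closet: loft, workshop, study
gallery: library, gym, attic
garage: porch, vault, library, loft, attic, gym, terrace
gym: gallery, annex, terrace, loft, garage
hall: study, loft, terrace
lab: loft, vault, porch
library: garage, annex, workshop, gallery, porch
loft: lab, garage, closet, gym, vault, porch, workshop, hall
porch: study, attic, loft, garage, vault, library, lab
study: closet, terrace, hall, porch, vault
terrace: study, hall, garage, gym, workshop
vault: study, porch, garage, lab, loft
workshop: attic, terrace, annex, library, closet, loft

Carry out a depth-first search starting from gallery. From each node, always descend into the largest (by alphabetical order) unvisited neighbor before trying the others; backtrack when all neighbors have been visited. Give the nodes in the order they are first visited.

gallery → library → workshop → terrace → study → vault → porch → loft → lab → hall → gym → garage → attic → annex → closet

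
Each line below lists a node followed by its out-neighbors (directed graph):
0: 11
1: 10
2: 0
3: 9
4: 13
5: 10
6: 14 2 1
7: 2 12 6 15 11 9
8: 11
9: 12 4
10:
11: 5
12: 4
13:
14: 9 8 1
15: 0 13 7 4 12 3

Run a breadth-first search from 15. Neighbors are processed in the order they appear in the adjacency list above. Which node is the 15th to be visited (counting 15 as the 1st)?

Visit 15; enqueue 0, 13, 7, 4, 12, 3 → queue [0, 13, 7, 4, 12, 3]
Visit 0; enqueue 11 → queue [13, 7, 4, 12, 3, 11]
Visit 13 → queue [7, 4, 12, 3, 11]
Visit 7; enqueue 2, 6, 9 → queue [4, 12, 3, 11, 2, 6, 9]
Visit 4 → queue [12, 3, 11, 2, 6, 9]
Visit 12 → queue [3, 11, 2, 6, 9]
Visit 3 → queue [11, 2, 6, 9]
Visit 11; enqueue 5 → queue [2, 6, 9, 5]
Visit 2 → queue [6, 9, 5]
Visit 6; enqueue 14, 1 → queue [9, 5, 14, 1]
Visit 9 → queue [5, 14, 1]
Visit 5; enqueue 10 → queue [14, 1, 10]
Visit 14; enqueue 8 → queue [1, 10, 8]
Visit 1 → queue [10, 8]
Visit 10 → queue [8]
Visit 8 → queue []

Visit order: 15, 0, 13, 7, 4, 12, 3, 11, 2, 6, 9, 5, 14, 1, 10, 8

10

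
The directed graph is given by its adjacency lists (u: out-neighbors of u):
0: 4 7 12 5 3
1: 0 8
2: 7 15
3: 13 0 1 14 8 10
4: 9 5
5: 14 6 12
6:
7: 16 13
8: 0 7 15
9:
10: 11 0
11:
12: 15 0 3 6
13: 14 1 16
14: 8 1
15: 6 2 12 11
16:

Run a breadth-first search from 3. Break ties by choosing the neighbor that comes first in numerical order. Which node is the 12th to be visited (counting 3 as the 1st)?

15

Visit 3; enqueue 0, 1, 8, 10, 13, 14 → queue [0, 1, 8, 10, 13, 14]
Visit 0; enqueue 4, 5, 7, 12 → queue [1, 8, 10, 13, 14, 4, 5, 7, 12]
Visit 1 → queue [8, 10, 13, 14, 4, 5, 7, 12]
Visit 8; enqueue 15 → queue [10, 13, 14, 4, 5, 7, 12, 15]
Visit 10; enqueue 11 → queue [13, 14, 4, 5, 7, 12, 15, 11]
Visit 13; enqueue 16 → queue [14, 4, 5, 7, 12, 15, 11, 16]
Visit 14 → queue [4, 5, 7, 12, 15, 11, 16]
Visit 4; enqueue 9 → queue [5, 7, 12, 15, 11, 16, 9]
Visit 5; enqueue 6 → queue [7, 12, 15, 11, 16, 9, 6]
Visit 7 → queue [12, 15, 11, 16, 9, 6]
Visit 12 → queue [15, 11, 16, 9, 6]
Visit 15; enqueue 2 → queue [11, 16, 9, 6, 2]
Visit 11 → queue [16, 9, 6, 2]
Visit 16 → queue [9, 6, 2]
Visit 9 → queue [6, 2]
Visit 6 → queue [2]
Visit 2 → queue []

Visit order: 3, 0, 1, 8, 10, 13, 14, 4, 5, 7, 12, 15, 11, 16, 9, 6, 2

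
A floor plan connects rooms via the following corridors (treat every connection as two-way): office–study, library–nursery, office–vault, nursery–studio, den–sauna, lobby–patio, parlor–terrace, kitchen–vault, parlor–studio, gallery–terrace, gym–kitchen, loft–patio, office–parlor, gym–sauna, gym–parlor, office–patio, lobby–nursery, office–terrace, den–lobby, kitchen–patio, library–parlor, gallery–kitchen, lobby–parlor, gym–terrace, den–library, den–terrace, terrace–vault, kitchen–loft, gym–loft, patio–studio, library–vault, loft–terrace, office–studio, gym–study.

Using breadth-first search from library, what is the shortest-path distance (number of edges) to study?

Level 0: library
Level 1: den, nursery, parlor, vault
Level 2: gym, kitchen, lobby, office, sauna, studio, terrace
Level 3: gallery, loft, patio, study
study first appears at level 3.

3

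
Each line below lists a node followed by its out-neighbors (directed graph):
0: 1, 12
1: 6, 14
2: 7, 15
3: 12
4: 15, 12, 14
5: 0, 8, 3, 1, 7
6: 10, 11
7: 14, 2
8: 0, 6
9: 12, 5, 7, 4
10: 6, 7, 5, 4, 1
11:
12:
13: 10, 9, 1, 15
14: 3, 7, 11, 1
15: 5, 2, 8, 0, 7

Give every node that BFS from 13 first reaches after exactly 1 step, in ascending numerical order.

1, 9, 10, 15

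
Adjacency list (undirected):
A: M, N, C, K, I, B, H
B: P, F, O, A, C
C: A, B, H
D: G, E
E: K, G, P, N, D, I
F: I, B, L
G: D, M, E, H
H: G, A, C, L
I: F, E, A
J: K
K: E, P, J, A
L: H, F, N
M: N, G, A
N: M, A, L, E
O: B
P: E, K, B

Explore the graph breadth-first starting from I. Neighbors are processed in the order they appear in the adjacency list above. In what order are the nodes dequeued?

Visit I; enqueue F, E, A → queue [F, E, A]
Visit F; enqueue B, L → queue [E, A, B, L]
Visit E; enqueue K, G, P, N, D → queue [A, B, L, K, G, P, N, D]
Visit A; enqueue M, C, H → queue [B, L, K, G, P, N, D, M, C, H]
Visit B; enqueue O → queue [L, K, G, P, N, D, M, C, H, O]
Visit L → queue [K, G, P, N, D, M, C, H, O]
Visit K; enqueue J → queue [G, P, N, D, M, C, H, O, J]
Visit G → queue [P, N, D, M, C, H, O, J]
Visit P → queue [N, D, M, C, H, O, J]
Visit N → queue [D, M, C, H, O, J]
Visit D → queue [M, C, H, O, J]
Visit M → queue [C, H, O, J]
Visit C → queue [H, O, J]
Visit H → queue [O, J]
Visit O → queue [J]
Visit J → queue []

I → F → E → A → B → L → K → G → P → N → D → M → C → H → O → J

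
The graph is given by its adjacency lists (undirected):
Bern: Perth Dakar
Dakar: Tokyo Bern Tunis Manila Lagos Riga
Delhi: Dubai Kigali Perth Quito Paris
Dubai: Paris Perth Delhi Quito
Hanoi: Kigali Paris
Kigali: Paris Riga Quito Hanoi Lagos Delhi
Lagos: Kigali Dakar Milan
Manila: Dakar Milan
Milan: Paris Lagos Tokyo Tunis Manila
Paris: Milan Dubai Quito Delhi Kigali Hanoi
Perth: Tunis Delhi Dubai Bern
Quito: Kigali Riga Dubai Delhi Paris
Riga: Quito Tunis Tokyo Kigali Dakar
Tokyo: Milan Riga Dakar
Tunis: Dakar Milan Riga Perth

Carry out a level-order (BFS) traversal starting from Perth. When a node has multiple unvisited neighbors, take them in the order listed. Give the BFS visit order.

Perth, Tunis, Delhi, Dubai, Bern, Dakar, Milan, Riga, Kigali, Quito, Paris, Tokyo, Manila, Lagos, Hanoi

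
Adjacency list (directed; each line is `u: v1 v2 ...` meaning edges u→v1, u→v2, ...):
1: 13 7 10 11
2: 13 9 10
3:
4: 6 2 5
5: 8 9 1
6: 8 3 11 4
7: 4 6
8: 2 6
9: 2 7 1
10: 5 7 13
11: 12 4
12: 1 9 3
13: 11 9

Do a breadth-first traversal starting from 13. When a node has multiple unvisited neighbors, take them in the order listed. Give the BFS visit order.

13 -> 11 -> 9 -> 12 -> 4 -> 2 -> 7 -> 1 -> 3 -> 6 -> 5 -> 10 -> 8

Visit 13; enqueue 11, 9 → queue [11, 9]
Visit 11; enqueue 12, 4 → queue [9, 12, 4]
Visit 9; enqueue 2, 7, 1 → queue [12, 4, 2, 7, 1]
Visit 12; enqueue 3 → queue [4, 2, 7, 1, 3]
Visit 4; enqueue 6, 5 → queue [2, 7, 1, 3, 6, 5]
Visit 2; enqueue 10 → queue [7, 1, 3, 6, 5, 10]
Visit 7 → queue [1, 3, 6, 5, 10]
Visit 1 → queue [3, 6, 5, 10]
Visit 3 → queue [6, 5, 10]
Visit 6; enqueue 8 → queue [5, 10, 8]
Visit 5 → queue [10, 8]
Visit 10 → queue [8]
Visit 8 → queue []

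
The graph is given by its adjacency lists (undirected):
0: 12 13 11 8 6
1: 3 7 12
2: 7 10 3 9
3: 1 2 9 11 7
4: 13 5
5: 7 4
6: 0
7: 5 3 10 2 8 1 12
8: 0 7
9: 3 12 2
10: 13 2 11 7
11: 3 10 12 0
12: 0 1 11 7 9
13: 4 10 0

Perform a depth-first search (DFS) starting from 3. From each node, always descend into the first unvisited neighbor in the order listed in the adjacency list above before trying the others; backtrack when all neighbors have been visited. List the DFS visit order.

Visit 3
3 → 1
1 → 7
7 → 5
5 → 4
4 → 13
13 → 10
10 → 2
2 → 9
9 → 12
12 → 0
0 → 11
0 → 8
0 → 6

3, 1, 7, 5, 4, 13, 10, 2, 9, 12, 0, 11, 8, 6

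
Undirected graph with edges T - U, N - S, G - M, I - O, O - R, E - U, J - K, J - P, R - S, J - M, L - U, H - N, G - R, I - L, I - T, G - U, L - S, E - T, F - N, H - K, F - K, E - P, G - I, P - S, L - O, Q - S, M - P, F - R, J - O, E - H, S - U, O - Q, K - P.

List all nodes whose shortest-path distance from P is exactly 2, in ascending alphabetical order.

F, G, H, L, N, O, Q, R, T, U

Level 0: P
Level 1: E, J, K, M, S
Level 2: F, G, H, L, N, O, Q, R, T, U
Level 3: I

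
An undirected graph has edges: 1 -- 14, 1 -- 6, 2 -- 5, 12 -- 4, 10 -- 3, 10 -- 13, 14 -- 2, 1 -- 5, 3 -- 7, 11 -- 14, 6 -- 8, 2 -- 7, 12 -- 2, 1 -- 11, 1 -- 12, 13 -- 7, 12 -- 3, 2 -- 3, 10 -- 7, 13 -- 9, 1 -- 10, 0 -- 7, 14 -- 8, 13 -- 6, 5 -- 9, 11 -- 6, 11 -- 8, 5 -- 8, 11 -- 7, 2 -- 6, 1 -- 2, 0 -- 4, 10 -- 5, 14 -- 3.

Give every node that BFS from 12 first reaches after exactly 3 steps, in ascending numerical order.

Level 0: 12
Level 1: 1, 2, 3, 4
Level 2: 0, 5, 6, 7, 10, 11, 14
Level 3: 8, 9, 13

8, 9, 13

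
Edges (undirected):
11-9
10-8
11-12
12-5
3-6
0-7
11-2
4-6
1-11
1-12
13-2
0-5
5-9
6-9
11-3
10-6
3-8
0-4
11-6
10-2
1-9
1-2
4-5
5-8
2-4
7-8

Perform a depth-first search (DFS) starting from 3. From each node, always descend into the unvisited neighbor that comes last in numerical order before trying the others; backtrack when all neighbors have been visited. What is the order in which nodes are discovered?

3 11 12 5 9 6 10 8 7 0 4 2 13 1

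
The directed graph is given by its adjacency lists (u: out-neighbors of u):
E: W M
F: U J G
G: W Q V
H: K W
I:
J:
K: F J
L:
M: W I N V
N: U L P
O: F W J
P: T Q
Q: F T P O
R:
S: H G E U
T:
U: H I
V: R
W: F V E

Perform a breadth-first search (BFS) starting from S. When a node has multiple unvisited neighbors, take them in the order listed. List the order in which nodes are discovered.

Visit S; enqueue H, G, E, U → queue [H, G, E, U]
Visit H; enqueue K, W → queue [G, E, U, K, W]
Visit G; enqueue Q, V → queue [E, U, K, W, Q, V]
Visit E; enqueue M → queue [U, K, W, Q, V, M]
Visit U; enqueue I → queue [K, W, Q, V, M, I]
Visit K; enqueue F, J → queue [W, Q, V, M, I, F, J]
Visit W → queue [Q, V, M, I, F, J]
Visit Q; enqueue T, P, O → queue [V, M, I, F, J, T, P, O]
Visit V; enqueue R → queue [M, I, F, J, T, P, O, R]
Visit M; enqueue N → queue [I, F, J, T, P, O, R, N]
Visit I → queue [F, J, T, P, O, R, N]
Visit F → queue [J, T, P, O, R, N]
Visit J → queue [T, P, O, R, N]
Visit T → queue [P, O, R, N]
Visit P → queue [O, R, N]
Visit O → queue [R, N]
Visit R → queue [N]
Visit N; enqueue L → queue [L]
Visit L → queue []

S, H, G, E, U, K, W, Q, V, M, I, F, J, T, P, O, R, N, L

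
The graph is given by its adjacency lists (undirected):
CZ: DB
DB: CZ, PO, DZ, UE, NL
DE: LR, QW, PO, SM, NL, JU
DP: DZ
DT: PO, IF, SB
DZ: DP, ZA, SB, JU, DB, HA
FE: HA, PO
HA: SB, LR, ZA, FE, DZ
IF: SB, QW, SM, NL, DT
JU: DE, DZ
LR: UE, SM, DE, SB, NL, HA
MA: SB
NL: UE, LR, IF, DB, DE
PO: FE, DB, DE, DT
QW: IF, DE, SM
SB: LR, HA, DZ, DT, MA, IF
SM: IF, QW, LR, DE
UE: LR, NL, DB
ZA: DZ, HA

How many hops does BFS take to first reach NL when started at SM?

Level 0: SM
Level 1: DE, IF, LR, QW
Level 2: DT, HA, JU, NL, PO, SB, UE
Level 3: DB, DZ, FE, MA, ZA
Level 4: CZ, DP
NL first appears at level 2.

2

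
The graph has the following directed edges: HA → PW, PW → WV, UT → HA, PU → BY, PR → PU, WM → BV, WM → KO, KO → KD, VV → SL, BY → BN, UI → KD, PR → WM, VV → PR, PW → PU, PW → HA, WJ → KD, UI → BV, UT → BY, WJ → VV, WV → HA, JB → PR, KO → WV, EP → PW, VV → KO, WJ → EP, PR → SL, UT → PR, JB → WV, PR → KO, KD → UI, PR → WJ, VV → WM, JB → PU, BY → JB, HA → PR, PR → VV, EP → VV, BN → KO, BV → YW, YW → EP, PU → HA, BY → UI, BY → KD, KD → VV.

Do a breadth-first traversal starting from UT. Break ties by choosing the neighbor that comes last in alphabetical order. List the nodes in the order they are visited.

Visit UT; enqueue PR, HA, BY → queue [PR, HA, BY]
Visit PR; enqueue WM, WJ, VV, SL, PU, KO → queue [HA, BY, WM, WJ, VV, SL, PU, KO]
Visit HA; enqueue PW → queue [BY, WM, WJ, VV, SL, PU, KO, PW]
Visit BY; enqueue UI, KD, JB, BN → queue [WM, WJ, VV, SL, PU, KO, PW, UI, KD, JB, BN]
Visit WM; enqueue BV → queue [WJ, VV, SL, PU, KO, PW, UI, KD, JB, BN, BV]
Visit WJ; enqueue EP → queue [VV, SL, PU, KO, PW, UI, KD, JB, BN, BV, EP]
Visit VV → queue [SL, PU, KO, PW, UI, KD, JB, BN, BV, EP]
Visit SL → queue [PU, KO, PW, UI, KD, JB, BN, BV, EP]
Visit PU → queue [KO, PW, UI, KD, JB, BN, BV, EP]
Visit KO; enqueue WV → queue [PW, UI, KD, JB, BN, BV, EP, WV]
Visit PW → queue [UI, KD, JB, BN, BV, EP, WV]
Visit UI → queue [KD, JB, BN, BV, EP, WV]
Visit KD → queue [JB, BN, BV, EP, WV]
Visit JB → queue [BN, BV, EP, WV]
Visit BN → queue [BV, EP, WV]
Visit BV; enqueue YW → queue [EP, WV, YW]
Visit EP → queue [WV, YW]
Visit WV → queue [YW]
Visit YW → queue []

UT → PR → HA → BY → WM → WJ → VV → SL → PU → KO → PW → UI → KD → JB → BN → BV → EP → WV → YW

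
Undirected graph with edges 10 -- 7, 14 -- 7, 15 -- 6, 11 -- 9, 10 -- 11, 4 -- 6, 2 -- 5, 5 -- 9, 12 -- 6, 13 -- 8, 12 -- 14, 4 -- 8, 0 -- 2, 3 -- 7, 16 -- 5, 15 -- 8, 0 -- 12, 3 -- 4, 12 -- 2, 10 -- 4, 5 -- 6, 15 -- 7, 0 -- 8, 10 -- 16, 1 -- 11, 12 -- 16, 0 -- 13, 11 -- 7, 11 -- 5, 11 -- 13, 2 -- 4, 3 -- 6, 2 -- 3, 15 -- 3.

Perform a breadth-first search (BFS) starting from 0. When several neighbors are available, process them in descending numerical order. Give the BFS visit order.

0, 13, 12, 8, 2, 11, 16, 14, 6, 15, 4, 5, 3, 10, 9, 7, 1

Visit 0; enqueue 13, 12, 8, 2 → queue [13, 12, 8, 2]
Visit 13; enqueue 11 → queue [12, 8, 2, 11]
Visit 12; enqueue 16, 14, 6 → queue [8, 2, 11, 16, 14, 6]
Visit 8; enqueue 15, 4 → queue [2, 11, 16, 14, 6, 15, 4]
Visit 2; enqueue 5, 3 → queue [11, 16, 14, 6, 15, 4, 5, 3]
Visit 11; enqueue 10, 9, 7, 1 → queue [16, 14, 6, 15, 4, 5, 3, 10, 9, 7, 1]
Visit 16 → queue [14, 6, 15, 4, 5, 3, 10, 9, 7, 1]
Visit 14 → queue [6, 15, 4, 5, 3, 10, 9, 7, 1]
Visit 6 → queue [15, 4, 5, 3, 10, 9, 7, 1]
Visit 15 → queue [4, 5, 3, 10, 9, 7, 1]
Visit 4 → queue [5, 3, 10, 9, 7, 1]
Visit 5 → queue [3, 10, 9, 7, 1]
Visit 3 → queue [10, 9, 7, 1]
Visit 10 → queue [9, 7, 1]
Visit 9 → queue [7, 1]
Visit 7 → queue [1]
Visit 1 → queue []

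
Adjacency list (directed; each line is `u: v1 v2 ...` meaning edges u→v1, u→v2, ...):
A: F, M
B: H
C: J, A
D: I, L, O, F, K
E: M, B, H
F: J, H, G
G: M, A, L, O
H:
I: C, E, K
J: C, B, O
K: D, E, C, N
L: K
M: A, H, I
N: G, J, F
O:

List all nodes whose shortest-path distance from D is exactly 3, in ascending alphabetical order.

A, B, M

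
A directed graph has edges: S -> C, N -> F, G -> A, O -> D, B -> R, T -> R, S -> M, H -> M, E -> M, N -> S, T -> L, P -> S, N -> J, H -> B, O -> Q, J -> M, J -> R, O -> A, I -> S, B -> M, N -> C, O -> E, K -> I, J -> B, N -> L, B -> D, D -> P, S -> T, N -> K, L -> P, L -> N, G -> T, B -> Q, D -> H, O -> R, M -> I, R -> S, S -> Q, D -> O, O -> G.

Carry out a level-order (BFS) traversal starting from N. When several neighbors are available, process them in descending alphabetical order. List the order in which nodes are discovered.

Visit N; enqueue S, L, K, J, F, C → queue [S, L, K, J, F, C]
Visit S; enqueue T, Q, M → queue [L, K, J, F, C, T, Q, M]
Visit L; enqueue P → queue [K, J, F, C, T, Q, M, P]
Visit K; enqueue I → queue [J, F, C, T, Q, M, P, I]
Visit J; enqueue R, B → queue [F, C, T, Q, M, P, I, R, B]
Visit F → queue [C, T, Q, M, P, I, R, B]
Visit C → queue [T, Q, M, P, I, R, B]
Visit T → queue [Q, M, P, I, R, B]
Visit Q → queue [M, P, I, R, B]
Visit M → queue [P, I, R, B]
Visit P → queue [I, R, B]
Visit I → queue [R, B]
Visit R → queue [B]
Visit B; enqueue D → queue [D]
Visit D; enqueue O, H → queue [O, H]
Visit O; enqueue G, E, A → queue [H, G, E, A]
Visit H → queue [G, E, A]
Visit G → queue [E, A]
Visit E → queue [A]
Visit A → queue []

N, S, L, K, J, F, C, T, Q, M, P, I, R, B, D, O, H, G, E, A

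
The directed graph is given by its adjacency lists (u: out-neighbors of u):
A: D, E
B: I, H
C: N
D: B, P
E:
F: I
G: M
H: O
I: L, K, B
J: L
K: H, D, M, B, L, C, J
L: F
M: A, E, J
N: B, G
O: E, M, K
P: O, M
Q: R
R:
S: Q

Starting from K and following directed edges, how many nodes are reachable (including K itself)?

16

BFS from K visits: K, M, L, J, H, D, C, B, E, A, F, O, P, N, I, G
Reachable nodes: 16 of 19 total.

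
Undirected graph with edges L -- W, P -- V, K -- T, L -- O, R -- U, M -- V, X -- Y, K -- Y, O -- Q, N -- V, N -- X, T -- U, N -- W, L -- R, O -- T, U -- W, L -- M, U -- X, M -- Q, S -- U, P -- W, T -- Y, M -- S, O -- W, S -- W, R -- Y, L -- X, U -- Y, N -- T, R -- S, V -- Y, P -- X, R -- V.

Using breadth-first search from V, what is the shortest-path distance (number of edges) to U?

2

Level 0: V
Level 1: M, N, P, R, Y
Level 2: K, L, Q, S, T, U, W, X
Level 3: O
U first appears at level 2.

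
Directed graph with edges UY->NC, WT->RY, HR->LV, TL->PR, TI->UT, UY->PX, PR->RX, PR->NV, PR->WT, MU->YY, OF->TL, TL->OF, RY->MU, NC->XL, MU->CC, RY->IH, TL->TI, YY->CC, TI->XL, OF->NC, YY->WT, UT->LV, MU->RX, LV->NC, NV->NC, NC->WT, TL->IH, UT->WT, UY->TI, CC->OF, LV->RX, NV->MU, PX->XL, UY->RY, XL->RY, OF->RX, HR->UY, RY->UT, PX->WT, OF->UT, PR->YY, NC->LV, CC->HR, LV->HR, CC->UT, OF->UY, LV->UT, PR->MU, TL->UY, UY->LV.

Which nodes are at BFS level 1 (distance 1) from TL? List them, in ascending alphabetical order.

Level 0: TL
Level 1: IH, OF, PR, TI, UY
Level 2: LV, MU, NC, NV, PX, RX, RY, UT, WT, XL, YY
Level 3: CC, HR

IH, OF, PR, TI, UY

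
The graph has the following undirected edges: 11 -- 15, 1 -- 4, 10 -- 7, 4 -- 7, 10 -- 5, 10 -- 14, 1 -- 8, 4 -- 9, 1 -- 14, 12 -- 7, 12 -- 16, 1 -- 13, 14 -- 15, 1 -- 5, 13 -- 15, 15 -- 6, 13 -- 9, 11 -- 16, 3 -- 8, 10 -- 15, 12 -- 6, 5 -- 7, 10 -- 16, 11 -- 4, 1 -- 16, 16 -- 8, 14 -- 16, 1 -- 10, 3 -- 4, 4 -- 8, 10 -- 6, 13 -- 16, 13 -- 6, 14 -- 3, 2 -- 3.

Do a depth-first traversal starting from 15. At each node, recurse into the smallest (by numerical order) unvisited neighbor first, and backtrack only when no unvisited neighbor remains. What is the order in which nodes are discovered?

15 6 10 1 4 3 2 8 16 11 12 7 5 13 9 14

Visit 15
15 → 6
6 → 10
10 → 1
1 → 4
4 → 3
3 → 2
3 → 8
8 → 16
16 → 11
16 → 12
12 → 7
7 → 5
16 → 13
13 → 9
16 → 14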